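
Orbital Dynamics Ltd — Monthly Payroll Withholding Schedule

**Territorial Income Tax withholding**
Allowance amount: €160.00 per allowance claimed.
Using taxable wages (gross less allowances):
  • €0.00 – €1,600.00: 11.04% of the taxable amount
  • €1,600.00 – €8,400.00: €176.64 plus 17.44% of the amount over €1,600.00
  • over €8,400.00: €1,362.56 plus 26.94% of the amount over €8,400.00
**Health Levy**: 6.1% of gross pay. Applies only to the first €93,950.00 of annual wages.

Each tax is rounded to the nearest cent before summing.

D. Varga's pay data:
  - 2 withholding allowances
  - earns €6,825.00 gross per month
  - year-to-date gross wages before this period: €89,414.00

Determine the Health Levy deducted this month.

€276.70

Health Levy: cap €93,950.00 − YTD €89,414.00 = €4,536.00 subject; 6.1% × €4,536.00 = €276.70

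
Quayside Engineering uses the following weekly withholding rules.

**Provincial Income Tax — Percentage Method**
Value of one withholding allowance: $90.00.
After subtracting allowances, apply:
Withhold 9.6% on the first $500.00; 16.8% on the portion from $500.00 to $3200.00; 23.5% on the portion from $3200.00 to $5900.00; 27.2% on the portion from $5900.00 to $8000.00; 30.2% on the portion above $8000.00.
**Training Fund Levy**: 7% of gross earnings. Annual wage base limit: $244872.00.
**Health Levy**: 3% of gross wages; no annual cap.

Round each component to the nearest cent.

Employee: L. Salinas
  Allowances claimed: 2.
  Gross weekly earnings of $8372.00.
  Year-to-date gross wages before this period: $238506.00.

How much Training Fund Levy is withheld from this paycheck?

Training Fund Levy: cap $244872.00 − YTD $238506.00 = $6366.00 subject; 7% × $6366.00 = $445.62

$445.62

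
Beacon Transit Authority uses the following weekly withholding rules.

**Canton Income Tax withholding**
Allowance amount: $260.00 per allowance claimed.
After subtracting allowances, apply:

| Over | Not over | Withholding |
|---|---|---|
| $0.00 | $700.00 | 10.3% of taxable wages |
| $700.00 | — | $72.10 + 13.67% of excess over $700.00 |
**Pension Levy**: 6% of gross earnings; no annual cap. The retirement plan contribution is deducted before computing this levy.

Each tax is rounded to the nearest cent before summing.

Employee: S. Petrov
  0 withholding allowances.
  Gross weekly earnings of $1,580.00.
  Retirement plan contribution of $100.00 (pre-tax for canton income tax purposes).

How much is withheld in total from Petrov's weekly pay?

$267.53

Canton Income Tax: taxable = $1,580.00 − $100.00 = $1,480.00
  $72.10 + 13.67% × ($1,480.00 − $700.00) = $72.10 + 13.67% × $780.00 = $178.73
Pension Levy: 6% × $1,480.00 = $88.80
Total: $178.73 + $88.80 = $267.53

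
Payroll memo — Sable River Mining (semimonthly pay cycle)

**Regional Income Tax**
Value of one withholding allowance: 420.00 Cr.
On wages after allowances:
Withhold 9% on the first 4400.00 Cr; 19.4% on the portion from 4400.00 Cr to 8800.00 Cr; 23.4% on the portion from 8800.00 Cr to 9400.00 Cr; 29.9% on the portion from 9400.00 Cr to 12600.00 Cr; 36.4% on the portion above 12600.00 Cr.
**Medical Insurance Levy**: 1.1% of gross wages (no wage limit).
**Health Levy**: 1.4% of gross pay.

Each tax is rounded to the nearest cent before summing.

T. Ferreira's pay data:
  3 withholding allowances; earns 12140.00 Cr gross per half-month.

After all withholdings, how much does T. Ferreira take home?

Regional Income Tax: taxable = 12140.00 Cr − 3×420.00 Cr = 10880.00 Cr
  1390.00 Cr + 29.9% × (10880.00 Cr − 9400.00 Cr) = 1390.00 Cr + 29.9% × 1480.00 Cr = 1832.52 Cr
Medical Insurance Levy: 1.1% × 12140.00 Cr = 133.54 Cr
Health Levy: 1.4% × 12140.00 Cr = 169.96 Cr
Total withheld: 1832.52 Cr + 133.54 Cr + 169.96 Cr = 2136.02 Cr
Net pay: 12140.00 Cr − 2136.02 Cr = 10003.98 Cr

10003.98 Cr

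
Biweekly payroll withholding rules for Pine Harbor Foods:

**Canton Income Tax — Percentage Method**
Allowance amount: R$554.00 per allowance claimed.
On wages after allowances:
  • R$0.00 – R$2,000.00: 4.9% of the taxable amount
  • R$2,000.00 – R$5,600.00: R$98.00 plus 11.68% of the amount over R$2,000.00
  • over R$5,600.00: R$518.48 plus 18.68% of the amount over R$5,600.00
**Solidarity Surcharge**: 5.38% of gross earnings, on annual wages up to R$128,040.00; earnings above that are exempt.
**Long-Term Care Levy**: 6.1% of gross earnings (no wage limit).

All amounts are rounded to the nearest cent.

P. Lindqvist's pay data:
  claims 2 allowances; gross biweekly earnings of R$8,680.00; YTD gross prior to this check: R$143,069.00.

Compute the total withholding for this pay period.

R$1,416.33

Canton Income Tax: taxable = R$8,680.00 − 2×R$554.00 = R$7,572.00
  R$518.48 + 18.68% × (R$7,572.00 − R$5,600.00) = R$518.48 + 18.68% × R$1,972.00 = R$886.85
Solidarity Surcharge: YTD R$143,069.00 ≥ cap R$128,040.00 → R$0.00
Long-Term Care Levy: 6.1% × R$8,680.00 = R$529.48
Total: R$886.85 + R$0.00 + R$529.48 = R$1,416.33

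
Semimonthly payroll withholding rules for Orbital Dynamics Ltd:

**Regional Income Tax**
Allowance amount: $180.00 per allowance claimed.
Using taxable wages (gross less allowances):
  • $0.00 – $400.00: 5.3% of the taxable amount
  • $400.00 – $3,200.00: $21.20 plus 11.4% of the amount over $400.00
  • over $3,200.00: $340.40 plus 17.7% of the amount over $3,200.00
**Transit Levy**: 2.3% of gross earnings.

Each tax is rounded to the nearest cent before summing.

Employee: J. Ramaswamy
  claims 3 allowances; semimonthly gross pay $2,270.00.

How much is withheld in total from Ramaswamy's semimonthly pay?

$225.03

Regional Income Tax: taxable = $2,270.00 − 3×$180.00 = $1,730.00
  $21.20 + 11.4% × ($1,730.00 − $400.00) = $21.20 + 11.4% × $1,330.00 = $172.82
Transit Levy: 2.3% × $2,270.00 = $52.21
Total: $172.82 + $52.21 = $225.03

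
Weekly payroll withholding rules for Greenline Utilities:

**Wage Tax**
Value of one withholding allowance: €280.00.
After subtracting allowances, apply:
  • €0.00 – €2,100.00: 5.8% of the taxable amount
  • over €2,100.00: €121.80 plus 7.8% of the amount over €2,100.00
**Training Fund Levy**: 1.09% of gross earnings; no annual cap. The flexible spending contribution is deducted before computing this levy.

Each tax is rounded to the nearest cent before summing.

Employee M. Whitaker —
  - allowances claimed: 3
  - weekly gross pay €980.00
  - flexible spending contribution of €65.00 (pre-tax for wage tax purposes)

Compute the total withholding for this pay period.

Wage Tax: taxable = €980.00 − €65.00 − 3×€280.00 = €75.00
  5.8% × €75.00 = €4.35
Training Fund Levy: 1.09% × €915.00 = €9.97
Total: €4.35 + €9.97 = €14.32

€14.32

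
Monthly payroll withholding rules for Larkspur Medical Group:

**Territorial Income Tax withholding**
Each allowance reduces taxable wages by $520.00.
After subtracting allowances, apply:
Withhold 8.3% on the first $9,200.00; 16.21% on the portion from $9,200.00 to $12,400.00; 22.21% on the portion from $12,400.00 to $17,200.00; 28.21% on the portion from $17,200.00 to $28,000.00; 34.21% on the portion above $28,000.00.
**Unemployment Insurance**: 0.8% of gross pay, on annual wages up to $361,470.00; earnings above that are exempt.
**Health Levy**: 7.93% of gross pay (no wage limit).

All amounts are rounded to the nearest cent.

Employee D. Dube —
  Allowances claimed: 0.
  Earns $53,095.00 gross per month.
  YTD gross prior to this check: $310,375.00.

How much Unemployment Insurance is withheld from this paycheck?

$408.76

Unemployment Insurance: cap $361,470.00 − YTD $310,375.00 = $51,095.00 subject; 0.8% × $51,095.00 = $408.76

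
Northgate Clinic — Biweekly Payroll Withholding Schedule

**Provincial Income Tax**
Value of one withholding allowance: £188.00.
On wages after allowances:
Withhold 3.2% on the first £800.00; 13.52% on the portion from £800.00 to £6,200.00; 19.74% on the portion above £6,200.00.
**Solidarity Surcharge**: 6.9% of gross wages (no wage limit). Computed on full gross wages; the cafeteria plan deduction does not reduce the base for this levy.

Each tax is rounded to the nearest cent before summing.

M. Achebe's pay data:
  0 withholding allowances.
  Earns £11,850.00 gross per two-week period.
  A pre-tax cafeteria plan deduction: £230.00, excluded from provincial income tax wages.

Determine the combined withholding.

Provincial Income Tax: taxable = £11,850.00 − £230.00 = £11,620.00
  £755.68 + 19.74% × (£11,620.00 − £6,200.00) = £755.68 + 19.74% × £5,420.00 = £1,825.59
Solidarity Surcharge: 6.9% × £11,850.00 = £817.65
Total: £1,825.59 + £817.65 = £2,643.24

£2,643.24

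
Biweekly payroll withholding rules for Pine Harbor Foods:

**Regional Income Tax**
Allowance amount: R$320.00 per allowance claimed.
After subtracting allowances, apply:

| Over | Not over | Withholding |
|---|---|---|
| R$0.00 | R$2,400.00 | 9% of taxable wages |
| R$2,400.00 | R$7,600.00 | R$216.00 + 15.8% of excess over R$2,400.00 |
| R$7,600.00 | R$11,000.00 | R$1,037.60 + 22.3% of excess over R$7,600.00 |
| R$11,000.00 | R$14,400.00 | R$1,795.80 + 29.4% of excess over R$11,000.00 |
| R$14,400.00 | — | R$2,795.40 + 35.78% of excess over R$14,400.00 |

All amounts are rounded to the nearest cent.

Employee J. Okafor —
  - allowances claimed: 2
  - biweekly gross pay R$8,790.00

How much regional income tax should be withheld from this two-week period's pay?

Regional Income Tax: taxable = R$8,790.00 − 2×R$320.00 = R$8,150.00
  R$1,037.60 + 22.3% × (R$8,150.00 − R$7,600.00) = R$1,037.60 + 22.3% × R$550.00 = R$1,160.25

R$1,160.25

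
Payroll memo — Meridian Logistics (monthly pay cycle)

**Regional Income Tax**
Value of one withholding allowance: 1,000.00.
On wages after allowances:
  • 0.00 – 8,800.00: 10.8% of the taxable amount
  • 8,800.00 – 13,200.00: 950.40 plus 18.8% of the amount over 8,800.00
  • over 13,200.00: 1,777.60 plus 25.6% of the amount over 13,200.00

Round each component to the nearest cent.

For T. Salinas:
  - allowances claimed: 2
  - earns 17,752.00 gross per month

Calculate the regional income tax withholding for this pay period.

2,430.91

Regional Income Tax: taxable = 17,752.00 − 2×1,000.00 = 15,752.00
  1,777.60 + 25.6% × (15,752.00 − 13,200.00) = 1,777.60 + 25.6% × 2,552.00 = 2,430.91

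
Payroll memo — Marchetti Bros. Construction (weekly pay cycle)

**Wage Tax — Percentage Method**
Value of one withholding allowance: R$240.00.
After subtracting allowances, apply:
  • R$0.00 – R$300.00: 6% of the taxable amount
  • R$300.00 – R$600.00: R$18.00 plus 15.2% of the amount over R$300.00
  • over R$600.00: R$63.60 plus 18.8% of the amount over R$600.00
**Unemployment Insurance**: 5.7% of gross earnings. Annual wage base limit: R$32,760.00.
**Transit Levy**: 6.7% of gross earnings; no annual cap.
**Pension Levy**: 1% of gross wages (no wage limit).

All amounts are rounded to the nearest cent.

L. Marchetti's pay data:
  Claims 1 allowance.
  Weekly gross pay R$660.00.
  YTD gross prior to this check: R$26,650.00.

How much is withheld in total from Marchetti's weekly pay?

R$124.68

Wage Tax: taxable = R$660.00 − 1×R$240.00 = R$420.00
  R$18.00 + 15.2% × (R$420.00 − R$300.00) = R$18.00 + 15.2% × R$120.00 = R$36.24
Unemployment Insurance: 5.7% × R$660.00 = R$37.62
Transit Levy: 6.7% × R$660.00 = R$44.22
Pension Levy: 1% × R$660.00 = R$6.60
Total: R$36.24 + R$37.62 + R$44.22 + R$6.60 = R$124.68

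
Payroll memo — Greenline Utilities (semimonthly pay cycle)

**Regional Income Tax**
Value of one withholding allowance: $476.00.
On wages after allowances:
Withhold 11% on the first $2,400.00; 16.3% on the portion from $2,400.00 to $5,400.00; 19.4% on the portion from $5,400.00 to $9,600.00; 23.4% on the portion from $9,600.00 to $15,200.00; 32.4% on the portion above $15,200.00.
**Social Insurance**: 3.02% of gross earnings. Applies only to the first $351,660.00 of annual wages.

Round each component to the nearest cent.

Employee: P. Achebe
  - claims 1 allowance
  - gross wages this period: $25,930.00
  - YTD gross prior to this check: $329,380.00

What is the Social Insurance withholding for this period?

$672.86

Social Insurance: cap $351,660.00 − YTD $329,380.00 = $22,280.00 subject; 3.02% × $22,280.00 = $672.86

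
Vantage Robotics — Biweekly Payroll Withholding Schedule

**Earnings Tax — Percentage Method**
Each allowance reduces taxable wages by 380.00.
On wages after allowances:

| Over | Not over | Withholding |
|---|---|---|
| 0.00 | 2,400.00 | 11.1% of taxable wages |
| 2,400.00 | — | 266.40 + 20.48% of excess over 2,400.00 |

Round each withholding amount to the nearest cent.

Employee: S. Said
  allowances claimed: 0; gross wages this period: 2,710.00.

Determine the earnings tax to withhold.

Earnings Tax: taxable = 2,710.00
  266.40 + 20.48% × (2,710.00 − 2,400.00) = 266.40 + 20.48% × 310.00 = 329.89

329.89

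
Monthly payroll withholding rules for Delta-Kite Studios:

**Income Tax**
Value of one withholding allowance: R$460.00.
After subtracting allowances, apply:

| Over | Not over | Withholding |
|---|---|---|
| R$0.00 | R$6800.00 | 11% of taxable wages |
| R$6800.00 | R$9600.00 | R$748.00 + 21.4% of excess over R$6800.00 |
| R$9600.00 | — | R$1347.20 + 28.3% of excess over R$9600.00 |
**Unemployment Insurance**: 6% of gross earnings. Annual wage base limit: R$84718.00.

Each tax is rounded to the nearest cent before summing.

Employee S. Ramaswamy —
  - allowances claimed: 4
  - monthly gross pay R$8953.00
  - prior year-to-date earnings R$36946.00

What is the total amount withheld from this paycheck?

Income Tax: taxable = R$8953.00 − 4×R$460.00 = R$7113.00
  R$748.00 + 21.4% × (R$7113.00 − R$6800.00) = R$748.00 + 21.4% × R$313.00 = R$814.98
Unemployment Insurance: 6% × R$8953.00 = R$537.18
Total: R$814.98 + R$537.18 = R$1352.16

R$1352.16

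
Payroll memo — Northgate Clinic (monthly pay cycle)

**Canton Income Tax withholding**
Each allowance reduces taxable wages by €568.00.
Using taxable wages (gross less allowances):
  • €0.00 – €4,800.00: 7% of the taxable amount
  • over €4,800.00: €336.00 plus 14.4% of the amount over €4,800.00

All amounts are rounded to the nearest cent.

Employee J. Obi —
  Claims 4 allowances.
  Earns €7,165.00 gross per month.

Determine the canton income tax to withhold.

Canton Income Tax: taxable = €7,165.00 − 4×€568.00 = €4,893.00
  €336.00 + 14.4% × (€4,893.00 − €4,800.00) = €336.00 + 14.4% × €93.00 = €349.39

€349.39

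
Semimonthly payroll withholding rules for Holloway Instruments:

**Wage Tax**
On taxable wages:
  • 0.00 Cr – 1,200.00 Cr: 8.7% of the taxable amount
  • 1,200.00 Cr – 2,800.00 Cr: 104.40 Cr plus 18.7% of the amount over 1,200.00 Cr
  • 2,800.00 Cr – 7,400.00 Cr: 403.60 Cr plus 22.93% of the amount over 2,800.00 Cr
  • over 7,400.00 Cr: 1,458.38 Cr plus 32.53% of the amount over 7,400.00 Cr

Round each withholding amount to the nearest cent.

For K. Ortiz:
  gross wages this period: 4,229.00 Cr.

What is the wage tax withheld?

731.27 Cr

Wage Tax: taxable = 4,229.00 Cr
  403.60 Cr + 22.93% × (4,229.00 Cr − 2,800.00 Cr) = 403.60 Cr + 22.93% × 1,429.00 Cr = 731.27 Cr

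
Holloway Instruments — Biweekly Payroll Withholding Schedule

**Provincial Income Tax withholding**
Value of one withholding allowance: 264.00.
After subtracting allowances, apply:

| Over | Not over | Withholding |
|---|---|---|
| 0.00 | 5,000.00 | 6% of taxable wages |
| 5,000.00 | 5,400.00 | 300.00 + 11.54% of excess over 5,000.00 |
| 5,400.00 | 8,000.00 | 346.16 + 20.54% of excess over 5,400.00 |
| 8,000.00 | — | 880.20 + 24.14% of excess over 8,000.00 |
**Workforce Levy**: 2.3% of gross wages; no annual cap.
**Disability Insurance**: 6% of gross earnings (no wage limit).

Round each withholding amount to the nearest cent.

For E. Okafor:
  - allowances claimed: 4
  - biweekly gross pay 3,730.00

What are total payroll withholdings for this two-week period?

Provincial Income Tax: taxable = 3,730.00 − 4×264.00 = 2,674.00
  6% × 2,674.00 = 160.44
Workforce Levy: 2.3% × 3,730.00 = 85.79
Disability Insurance: 6% × 3,730.00 = 223.80
Total: 160.44 + 85.79 + 223.80 = 470.03

470.03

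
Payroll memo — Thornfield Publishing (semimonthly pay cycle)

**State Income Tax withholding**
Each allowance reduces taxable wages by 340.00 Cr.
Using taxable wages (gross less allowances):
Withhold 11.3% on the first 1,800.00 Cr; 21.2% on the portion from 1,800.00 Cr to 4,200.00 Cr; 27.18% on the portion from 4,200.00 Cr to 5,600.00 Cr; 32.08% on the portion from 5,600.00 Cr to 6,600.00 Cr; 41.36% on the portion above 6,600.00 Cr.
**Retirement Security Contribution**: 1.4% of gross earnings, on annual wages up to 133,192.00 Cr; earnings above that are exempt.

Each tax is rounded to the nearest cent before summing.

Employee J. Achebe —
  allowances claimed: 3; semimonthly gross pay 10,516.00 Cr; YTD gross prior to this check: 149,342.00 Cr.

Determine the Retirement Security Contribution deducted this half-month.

Retirement Security Contribution: YTD 149,342.00 Cr ≥ cap 133,192.00 Cr → 0.00 Cr

0.00 Cr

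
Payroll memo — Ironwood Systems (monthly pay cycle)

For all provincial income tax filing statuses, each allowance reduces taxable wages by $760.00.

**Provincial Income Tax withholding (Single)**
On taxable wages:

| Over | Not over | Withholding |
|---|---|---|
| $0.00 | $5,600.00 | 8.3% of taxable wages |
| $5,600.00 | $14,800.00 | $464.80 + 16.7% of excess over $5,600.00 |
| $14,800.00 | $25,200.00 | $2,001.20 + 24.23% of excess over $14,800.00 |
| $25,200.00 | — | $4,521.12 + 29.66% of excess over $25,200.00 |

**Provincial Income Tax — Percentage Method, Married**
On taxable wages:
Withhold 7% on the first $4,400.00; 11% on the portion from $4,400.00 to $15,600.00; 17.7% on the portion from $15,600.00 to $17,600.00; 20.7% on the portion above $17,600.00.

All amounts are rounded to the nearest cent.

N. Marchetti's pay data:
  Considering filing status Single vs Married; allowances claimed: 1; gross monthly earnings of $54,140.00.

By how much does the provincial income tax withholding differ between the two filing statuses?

Provincial Income Tax (Single): taxable = $54,140.00 − 1×$760.00 = $53,380.00
  $4,521.12 + 29.66% × ($53,380.00 − $25,200.00) = $4,521.12 + 29.66% × $28,180.00 = $12,879.31
Provincial Income Tax (Married): taxable = $54,140.00 − 1×$760.00 = $53,380.00
  $1,894.00 + 20.7% × ($53,380.00 − $17,600.00) = $1,894.00 + 20.7% × $35,780.00 = $9,300.46
Difference: |$12,879.31 − $9,300.46| = $3,578.85 (higher under Single)

$3,578.85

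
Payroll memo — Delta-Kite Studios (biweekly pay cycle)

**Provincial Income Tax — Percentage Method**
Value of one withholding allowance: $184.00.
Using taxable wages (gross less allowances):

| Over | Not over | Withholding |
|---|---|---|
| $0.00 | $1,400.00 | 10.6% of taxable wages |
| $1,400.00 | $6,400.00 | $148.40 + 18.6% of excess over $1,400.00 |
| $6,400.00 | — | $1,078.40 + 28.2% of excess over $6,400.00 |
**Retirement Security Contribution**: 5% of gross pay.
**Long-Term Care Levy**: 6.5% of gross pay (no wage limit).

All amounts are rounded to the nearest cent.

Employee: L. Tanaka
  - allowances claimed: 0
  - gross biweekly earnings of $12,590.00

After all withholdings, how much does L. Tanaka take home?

$8,318.17

Provincial Income Tax: taxable = $12,590.00
  $1,078.40 + 28.2% × ($12,590.00 − $6,400.00) = $1,078.40 + 28.2% × $6,190.00 = $2,823.98
Retirement Security Contribution: 5% × $12,590.00 = $629.50
Long-Term Care Levy: 6.5% × $12,590.00 = $818.35
Total withheld: $2,823.98 + $629.50 + $818.35 = $4,271.83
Net pay: $12,590.00 − $4,271.83 = $8,318.17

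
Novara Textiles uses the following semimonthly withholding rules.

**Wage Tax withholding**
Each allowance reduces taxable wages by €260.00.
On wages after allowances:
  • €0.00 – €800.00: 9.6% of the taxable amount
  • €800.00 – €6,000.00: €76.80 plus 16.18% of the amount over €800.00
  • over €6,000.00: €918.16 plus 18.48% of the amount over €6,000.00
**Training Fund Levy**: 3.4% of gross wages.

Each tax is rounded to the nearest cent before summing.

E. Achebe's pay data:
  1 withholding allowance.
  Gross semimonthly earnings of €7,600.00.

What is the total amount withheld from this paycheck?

€1,424.19

Wage Tax: taxable = €7,600.00 − 1×€260.00 = €7,340.00
  €918.16 + 18.48% × (€7,340.00 − €6,000.00) = €918.16 + 18.48% × €1,340.00 = €1,165.79
Training Fund Levy: 3.4% × €7,600.00 = €258.40
Total: €1,165.79 + €258.40 = €1,424.19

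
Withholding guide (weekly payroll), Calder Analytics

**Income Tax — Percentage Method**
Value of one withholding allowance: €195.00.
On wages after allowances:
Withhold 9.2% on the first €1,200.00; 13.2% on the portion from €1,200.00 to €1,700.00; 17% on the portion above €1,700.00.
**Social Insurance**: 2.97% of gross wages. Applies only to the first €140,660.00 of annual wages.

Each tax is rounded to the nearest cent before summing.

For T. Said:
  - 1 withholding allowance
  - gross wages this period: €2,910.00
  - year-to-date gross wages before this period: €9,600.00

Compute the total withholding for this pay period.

Income Tax: taxable = €2,910.00 − 1×€195.00 = €2,715.00
  €176.40 + 17% × (€2,715.00 − €1,700.00) = €176.40 + 17% × €1,015.00 = €348.95
Social Insurance: 2.97% × €2,910.00 = €86.43
Total: €348.95 + €86.43 = €435.38

€435.38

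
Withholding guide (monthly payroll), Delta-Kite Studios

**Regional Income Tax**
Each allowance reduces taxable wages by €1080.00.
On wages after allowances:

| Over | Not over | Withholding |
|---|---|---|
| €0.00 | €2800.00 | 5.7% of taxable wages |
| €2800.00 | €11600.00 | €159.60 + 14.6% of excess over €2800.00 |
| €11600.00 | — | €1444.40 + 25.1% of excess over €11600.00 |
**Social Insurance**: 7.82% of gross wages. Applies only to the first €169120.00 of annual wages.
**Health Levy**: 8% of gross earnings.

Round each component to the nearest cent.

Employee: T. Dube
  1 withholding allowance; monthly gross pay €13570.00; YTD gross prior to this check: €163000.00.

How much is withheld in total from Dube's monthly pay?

€3231.97

Regional Income Tax: taxable = €13570.00 − 1×€1080.00 = €12490.00
  €1444.40 + 25.1% × (€12490.00 − €11600.00) = €1444.40 + 25.1% × €890.00 = €1667.79
Social Insurance: cap €169120.00 − YTD €163000.00 = €6120.00 subject; 7.82% × €6120.00 = €478.58
Health Levy: 8% × €13570.00 = €1085.60
Total: €1667.79 + €478.58 + €1085.60 = €3231.97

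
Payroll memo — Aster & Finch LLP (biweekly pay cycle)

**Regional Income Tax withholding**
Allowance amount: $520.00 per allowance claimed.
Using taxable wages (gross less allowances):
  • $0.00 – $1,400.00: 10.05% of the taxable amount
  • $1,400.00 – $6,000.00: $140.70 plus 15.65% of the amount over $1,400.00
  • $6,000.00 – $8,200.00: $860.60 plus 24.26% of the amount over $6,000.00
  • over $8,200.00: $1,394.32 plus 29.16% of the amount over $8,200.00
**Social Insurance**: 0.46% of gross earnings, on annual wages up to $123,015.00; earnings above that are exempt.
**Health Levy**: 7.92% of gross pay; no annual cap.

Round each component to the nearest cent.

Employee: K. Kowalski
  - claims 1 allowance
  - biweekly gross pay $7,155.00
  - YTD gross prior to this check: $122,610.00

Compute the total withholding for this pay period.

$1,583.19

Regional Income Tax: taxable = $7,155.00 − 1×$520.00 = $6,635.00
  $860.60 + 24.26% × ($6,635.00 − $6,000.00) = $860.60 + 24.26% × $635.00 = $1,014.65
Social Insurance: cap $123,015.00 − YTD $122,610.00 = $405.00 subject; 0.46% × $405.00 = $1.86
Health Levy: 7.92% × $7,155.00 = $566.68
Total: $1,014.65 + $1.86 + $566.68 = $1,583.19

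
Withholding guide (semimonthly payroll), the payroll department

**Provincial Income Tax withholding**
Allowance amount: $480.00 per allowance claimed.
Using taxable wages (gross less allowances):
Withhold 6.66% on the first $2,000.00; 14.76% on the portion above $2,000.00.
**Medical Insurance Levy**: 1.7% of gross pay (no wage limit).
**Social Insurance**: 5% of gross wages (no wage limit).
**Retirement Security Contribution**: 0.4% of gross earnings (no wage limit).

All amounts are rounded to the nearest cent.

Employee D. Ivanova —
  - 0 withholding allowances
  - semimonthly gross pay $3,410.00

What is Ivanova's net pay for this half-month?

$2,826.57

Provincial Income Tax: taxable = $3,410.00
  $133.20 + 14.76% × ($3,410.00 − $2,000.00) = $133.20 + 14.76% × $1,410.00 = $341.32
Medical Insurance Levy: 1.7% × $3,410.00 = $57.97
Social Insurance: 5% × $3,410.00 = $170.50
Retirement Security Contribution: 0.4% × $3,410.00 = $13.64
Total withheld: $341.32 + $57.97 + $170.50 + $13.64 = $583.43
Net pay: $3,410.00 − $583.43 = $2,826.57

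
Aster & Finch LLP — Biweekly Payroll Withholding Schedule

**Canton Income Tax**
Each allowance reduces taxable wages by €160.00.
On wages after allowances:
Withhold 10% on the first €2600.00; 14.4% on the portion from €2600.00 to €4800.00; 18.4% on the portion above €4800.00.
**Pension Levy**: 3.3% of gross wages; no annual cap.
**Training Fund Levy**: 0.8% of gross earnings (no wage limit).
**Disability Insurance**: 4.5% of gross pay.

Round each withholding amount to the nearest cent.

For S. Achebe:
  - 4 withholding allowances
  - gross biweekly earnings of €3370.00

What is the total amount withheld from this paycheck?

Canton Income Tax: taxable = €3370.00 − 4×€160.00 = €2730.00
  €260.00 + 14.4% × (€2730.00 − €2600.00) = €260.00 + 14.4% × €130.00 = €278.72
Pension Levy: 3.3% × €3370.00 = €111.21
Training Fund Levy: 0.8% × €3370.00 = €26.96
Disability Insurance: 4.5% × €3370.00 = €151.65
Total: €278.72 + €111.21 + €26.96 + €151.65 = €568.54

€568.54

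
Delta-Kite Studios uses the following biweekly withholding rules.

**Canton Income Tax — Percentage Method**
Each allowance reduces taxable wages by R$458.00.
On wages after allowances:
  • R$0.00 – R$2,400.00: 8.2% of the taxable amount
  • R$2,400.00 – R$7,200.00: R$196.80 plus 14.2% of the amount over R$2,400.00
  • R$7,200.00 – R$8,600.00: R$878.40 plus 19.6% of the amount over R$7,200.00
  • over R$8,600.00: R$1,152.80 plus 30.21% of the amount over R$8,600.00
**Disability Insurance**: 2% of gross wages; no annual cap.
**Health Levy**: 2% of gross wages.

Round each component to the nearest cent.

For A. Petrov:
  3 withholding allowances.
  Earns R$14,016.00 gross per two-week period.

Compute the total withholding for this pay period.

R$2,934.53

Canton Income Tax: taxable = R$14,016.00 − 3×R$458.00 = R$12,642.00
  R$1,152.80 + 30.21% × (R$12,642.00 − R$8,600.00) = R$1,152.80 + 30.21% × R$4,042.00 = R$2,373.89
Disability Insurance: 2% × R$14,016.00 = R$280.32
Health Levy: 2% × R$14,016.00 = R$280.32
Total: R$2,373.89 + R$280.32 + R$280.32 = R$2,934.53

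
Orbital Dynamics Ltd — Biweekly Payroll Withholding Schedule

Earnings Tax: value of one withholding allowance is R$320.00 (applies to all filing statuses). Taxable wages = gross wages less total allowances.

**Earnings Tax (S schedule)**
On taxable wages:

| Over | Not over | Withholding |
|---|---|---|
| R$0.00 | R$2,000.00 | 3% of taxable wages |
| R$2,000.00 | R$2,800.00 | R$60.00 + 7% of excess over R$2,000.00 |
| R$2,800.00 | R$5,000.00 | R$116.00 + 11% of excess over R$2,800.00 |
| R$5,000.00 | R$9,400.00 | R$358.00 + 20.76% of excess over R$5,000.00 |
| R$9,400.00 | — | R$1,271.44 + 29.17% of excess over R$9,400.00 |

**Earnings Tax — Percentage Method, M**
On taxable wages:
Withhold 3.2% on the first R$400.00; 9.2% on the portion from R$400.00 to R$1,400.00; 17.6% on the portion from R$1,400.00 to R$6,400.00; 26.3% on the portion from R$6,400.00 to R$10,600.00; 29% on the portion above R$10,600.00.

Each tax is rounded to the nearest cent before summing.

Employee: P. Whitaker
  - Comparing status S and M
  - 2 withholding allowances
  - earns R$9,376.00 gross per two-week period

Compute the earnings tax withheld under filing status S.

R$1,133.59

Earnings Tax (S): taxable = R$9,376.00 − 2×R$320.00 = R$8,736.00
  R$358.00 + 20.76% × (R$8,736.00 − R$5,000.00) = R$358.00 + 20.76% × R$3,736.00 = R$1,133.59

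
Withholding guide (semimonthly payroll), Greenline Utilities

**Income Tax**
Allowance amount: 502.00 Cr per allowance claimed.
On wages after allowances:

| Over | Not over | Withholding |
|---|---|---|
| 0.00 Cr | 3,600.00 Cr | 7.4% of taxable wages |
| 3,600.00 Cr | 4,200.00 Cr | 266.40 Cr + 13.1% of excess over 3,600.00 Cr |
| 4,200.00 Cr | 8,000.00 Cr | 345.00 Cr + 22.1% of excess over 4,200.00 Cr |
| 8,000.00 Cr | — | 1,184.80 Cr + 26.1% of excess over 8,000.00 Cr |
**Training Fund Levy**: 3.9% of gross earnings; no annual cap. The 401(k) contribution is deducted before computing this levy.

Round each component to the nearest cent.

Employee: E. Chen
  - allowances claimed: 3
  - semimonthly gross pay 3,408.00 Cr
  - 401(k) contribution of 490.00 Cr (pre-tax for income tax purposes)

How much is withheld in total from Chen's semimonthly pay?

218.29 Cr

Income Tax: taxable = 3,408.00 Cr − 490.00 Cr − 3×502.00 Cr = 1,412.00 Cr
  7.4% × 1,412.00 Cr = 104.49 Cr
Training Fund Levy: 3.9% × 2,918.00 Cr = 113.80 Cr
Total: 104.49 Cr + 113.80 Cr = 218.29 Cr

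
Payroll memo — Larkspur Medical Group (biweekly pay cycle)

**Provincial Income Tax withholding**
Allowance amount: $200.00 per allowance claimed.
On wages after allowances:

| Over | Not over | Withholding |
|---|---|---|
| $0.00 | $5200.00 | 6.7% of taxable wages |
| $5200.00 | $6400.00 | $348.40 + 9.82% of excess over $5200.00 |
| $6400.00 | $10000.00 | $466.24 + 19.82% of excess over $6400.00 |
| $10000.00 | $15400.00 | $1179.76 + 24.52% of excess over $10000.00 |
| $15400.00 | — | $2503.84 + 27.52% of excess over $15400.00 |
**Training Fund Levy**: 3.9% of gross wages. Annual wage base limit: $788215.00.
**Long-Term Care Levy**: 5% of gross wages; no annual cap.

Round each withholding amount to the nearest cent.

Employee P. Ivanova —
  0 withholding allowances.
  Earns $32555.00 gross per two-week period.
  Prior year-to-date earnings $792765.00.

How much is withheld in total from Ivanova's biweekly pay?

Provincial Income Tax: taxable = $32555.00
  $2503.84 + 27.52% × ($32555.00 − $15400.00) = $2503.84 + 27.52% × $17155.00 = $7224.90
Training Fund Levy: YTD $792765.00 ≥ cap $788215.00 → $0.00
Long-Term Care Levy: 5% × $32555.00 = $1627.75
Total: $7224.90 + $0.00 + $1627.75 = $8852.65

$8852.65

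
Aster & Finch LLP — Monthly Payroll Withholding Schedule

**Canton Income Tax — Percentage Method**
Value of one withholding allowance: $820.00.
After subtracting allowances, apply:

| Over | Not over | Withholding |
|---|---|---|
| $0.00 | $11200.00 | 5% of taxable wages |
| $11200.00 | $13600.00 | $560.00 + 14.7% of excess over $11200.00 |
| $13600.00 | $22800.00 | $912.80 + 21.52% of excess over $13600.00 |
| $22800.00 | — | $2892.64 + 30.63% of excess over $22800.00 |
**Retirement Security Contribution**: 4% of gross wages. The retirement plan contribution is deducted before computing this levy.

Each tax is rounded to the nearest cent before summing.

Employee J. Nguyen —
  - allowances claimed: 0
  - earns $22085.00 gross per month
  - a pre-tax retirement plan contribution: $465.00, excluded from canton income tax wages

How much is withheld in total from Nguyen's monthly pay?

$3503.50

Canton Income Tax: taxable = $22085.00 − $465.00 = $21620.00
  $912.80 + 21.52% × ($21620.00 − $13600.00) = $912.80 + 21.52% × $8020.00 = $2638.70
Retirement Security Contribution: 4% × $21620.00 = $864.80
Total: $2638.70 + $864.80 = $3503.50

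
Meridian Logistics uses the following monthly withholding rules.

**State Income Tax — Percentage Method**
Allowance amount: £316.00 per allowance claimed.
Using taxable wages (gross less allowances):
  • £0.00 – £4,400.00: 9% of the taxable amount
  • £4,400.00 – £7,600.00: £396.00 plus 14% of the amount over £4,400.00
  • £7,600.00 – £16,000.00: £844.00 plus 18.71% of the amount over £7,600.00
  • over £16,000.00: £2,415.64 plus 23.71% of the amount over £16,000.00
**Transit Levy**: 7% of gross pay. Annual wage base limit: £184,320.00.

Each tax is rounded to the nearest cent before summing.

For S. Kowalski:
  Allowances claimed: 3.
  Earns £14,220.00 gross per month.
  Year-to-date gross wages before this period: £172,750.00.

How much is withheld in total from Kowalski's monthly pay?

State Income Tax: taxable = £14,220.00 − 3×£316.00 = £13,272.00
  £844.00 + 18.71% × (£13,272.00 − £7,600.00) = £844.00 + 18.71% × £5,672.00 = £1,905.23
Transit Levy: cap £184,320.00 − YTD £172,750.00 = £11,570.00 subject; 7% × £11,570.00 = £809.90
Total: £1,905.23 + £809.90 = £2,715.13

£2,715.13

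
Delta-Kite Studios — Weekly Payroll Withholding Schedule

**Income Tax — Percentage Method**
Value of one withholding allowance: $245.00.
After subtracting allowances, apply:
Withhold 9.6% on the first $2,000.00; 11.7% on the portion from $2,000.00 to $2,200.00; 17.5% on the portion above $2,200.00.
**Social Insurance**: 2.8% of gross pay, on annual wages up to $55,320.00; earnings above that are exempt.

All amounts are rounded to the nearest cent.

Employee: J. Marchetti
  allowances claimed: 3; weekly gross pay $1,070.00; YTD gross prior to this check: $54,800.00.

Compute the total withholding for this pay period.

$46.72

Income Tax: taxable = $1,070.00 − 3×$245.00 = $335.00
  9.6% × $335.00 = $32.16
Social Insurance: cap $55,320.00 − YTD $54,800.00 = $520.00 subject; 2.8% × $520.00 = $14.56
Total: $32.16 + $14.56 = $46.72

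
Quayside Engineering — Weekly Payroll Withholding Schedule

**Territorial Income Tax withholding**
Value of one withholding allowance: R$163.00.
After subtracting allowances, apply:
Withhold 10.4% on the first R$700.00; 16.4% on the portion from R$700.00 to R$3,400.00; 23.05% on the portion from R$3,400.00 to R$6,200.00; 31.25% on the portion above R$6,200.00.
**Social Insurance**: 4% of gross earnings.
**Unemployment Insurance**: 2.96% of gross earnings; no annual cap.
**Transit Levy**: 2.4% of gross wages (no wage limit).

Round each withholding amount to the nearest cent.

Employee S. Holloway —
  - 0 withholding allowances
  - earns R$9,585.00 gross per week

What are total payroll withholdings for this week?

Territorial Income Tax: taxable = R$9,585.00
  R$1,161.00 + 31.25% × (R$9,585.00 − R$6,200.00) = R$1,161.00 + 31.25% × R$3,385.00 = R$2,218.81
Social Insurance: 4% × R$9,585.00 = R$383.40
Unemployment Insurance: 2.96% × R$9,585.00 = R$283.72
Transit Levy: 2.4% × R$9,585.00 = R$230.04
Total: R$2,218.81 + R$383.40 + R$283.72 + R$230.04 = R$3,115.97

R$3,115.97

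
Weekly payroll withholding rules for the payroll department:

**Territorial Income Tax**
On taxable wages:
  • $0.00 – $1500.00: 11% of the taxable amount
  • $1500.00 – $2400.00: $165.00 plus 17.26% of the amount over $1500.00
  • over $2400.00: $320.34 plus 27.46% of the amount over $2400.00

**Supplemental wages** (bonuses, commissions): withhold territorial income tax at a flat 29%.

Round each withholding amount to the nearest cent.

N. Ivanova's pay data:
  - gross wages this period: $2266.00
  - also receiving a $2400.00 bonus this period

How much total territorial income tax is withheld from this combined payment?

Territorial Income Tax: taxable = $2266.00
  $165.00 + 17.26% × ($2266.00 − $1500.00) = $165.00 + 17.26% × $766.00 = $297.21
Supplemental (29% flat on bonus): 29% × $2400.00 = $696.00
Total territorial income tax: $297.21 + $696.00 = $993.21

$993.21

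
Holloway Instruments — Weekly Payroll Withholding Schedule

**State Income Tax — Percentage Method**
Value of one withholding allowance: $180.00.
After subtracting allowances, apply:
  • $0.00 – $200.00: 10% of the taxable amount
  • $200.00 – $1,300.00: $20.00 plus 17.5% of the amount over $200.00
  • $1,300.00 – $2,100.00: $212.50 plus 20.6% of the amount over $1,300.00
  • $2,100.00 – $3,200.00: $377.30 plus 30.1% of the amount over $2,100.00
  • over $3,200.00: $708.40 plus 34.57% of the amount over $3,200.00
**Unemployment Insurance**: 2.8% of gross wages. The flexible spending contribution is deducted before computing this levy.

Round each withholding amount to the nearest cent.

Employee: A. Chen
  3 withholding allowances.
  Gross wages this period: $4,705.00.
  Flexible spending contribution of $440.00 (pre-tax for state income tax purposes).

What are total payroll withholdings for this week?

State Income Tax: taxable = $4,705.00 − $440.00 − 3×$180.00 = $3,725.00
  $708.40 + 34.57% × ($3,725.00 − $3,200.00) = $708.40 + 34.57% × $525.00 = $889.89
Unemployment Insurance: 2.8% × $4,265.00 = $119.42
Total: $889.89 + $119.42 = $1,009.31

$1,009.31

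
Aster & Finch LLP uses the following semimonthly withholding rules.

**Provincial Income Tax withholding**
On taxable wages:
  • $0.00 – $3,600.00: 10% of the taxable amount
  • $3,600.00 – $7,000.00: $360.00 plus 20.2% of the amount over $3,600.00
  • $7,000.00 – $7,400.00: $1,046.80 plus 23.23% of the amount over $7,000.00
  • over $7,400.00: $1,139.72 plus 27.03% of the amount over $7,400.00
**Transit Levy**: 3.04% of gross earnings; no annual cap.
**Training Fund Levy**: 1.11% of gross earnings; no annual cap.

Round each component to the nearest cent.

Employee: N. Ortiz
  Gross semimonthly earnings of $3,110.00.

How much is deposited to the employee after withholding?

Provincial Income Tax: taxable = $3,110.00
  10% × $3,110.00 = $311.00
Transit Levy: 3.04% × $3,110.00 = $94.54
Training Fund Levy: 1.11% × $3,110.00 = $34.52
Total withheld: $311.00 + $94.54 + $34.52 = $440.06
Net pay: $3,110.00 − $440.06 = $2,669.94

$2,669.94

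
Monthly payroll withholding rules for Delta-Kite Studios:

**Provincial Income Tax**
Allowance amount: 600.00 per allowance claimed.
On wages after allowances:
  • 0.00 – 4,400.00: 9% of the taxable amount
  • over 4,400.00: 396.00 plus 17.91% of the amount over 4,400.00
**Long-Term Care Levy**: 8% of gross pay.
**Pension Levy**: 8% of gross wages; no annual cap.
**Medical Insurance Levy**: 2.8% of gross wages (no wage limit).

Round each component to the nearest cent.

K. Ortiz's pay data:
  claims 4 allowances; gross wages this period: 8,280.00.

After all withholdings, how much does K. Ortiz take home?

6,062.29

Provincial Income Tax: taxable = 8,280.00 − 4×600.00 = 5,880.00
  396.00 + 17.91% × (5,880.00 − 4,400.00) = 396.00 + 17.91% × 1,480.00 = 661.07
Long-Term Care Levy: 8% × 8,280.00 = 662.40
Pension Levy: 8% × 8,280.00 = 662.40
Medical Insurance Levy: 2.8% × 8,280.00 = 231.84
Total withheld: 661.07 + 662.40 + 662.40 + 231.84 = 2,217.71
Net pay: 8,280.00 − 2,217.71 = 6,062.29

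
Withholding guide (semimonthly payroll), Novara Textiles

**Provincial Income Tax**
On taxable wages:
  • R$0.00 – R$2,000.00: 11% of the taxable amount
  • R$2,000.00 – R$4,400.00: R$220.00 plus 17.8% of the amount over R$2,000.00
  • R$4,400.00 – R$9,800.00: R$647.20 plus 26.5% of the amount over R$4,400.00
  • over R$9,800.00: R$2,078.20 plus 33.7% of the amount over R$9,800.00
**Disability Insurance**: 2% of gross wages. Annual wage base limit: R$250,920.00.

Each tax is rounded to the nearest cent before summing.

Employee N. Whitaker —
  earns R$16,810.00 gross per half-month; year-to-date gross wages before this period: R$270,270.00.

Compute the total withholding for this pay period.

Provincial Income Tax: taxable = R$16,810.00
  R$2,078.20 + 33.7% × (R$16,810.00 − R$9,800.00) = R$2,078.20 + 33.7% × R$7,010.00 = R$4,440.57
Disability Insurance: YTD R$270,270.00 ≥ cap R$250,920.00 → R$0.00
Total: R$4,440.57 + R$0.00 = R$4,440.57

R$4,440.57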